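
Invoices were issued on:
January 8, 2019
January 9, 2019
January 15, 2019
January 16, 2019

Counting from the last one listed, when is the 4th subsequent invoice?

January 30, 2019

The gap pattern 1, 6, 1 repeats every 2 events.
These are the Tuesdays and Wednesdays of each week.
The following Tuesday is January 22, 2019.
Next Wednesday: January 23, 2019.
The following Tuesday is January 29, 2019.
Next Wednesday: January 30, 2019.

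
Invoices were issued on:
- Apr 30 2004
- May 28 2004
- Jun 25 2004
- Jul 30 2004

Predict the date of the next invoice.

Aug 27 2004

Every date is a Friday; gaps 28, 28, 35 days.
Each is the last Friday of its month (at least one falls on the 29th or later, ruling out '4th Friday').
Last Friday of August 2004: Aug 27 2004.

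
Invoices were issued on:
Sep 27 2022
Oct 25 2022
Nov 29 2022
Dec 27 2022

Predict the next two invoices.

Jan 31 2023, Feb 28 2023

These are Tuesdays with 28, 35, 28-day gaps.
Each is the final Tuesday of its month — Nov 29 2022 is past the 28th, so '4th Tuesday' doesn't fit.
Last Tuesday of January 2023: Jan 31 2023.
Last Tuesday of February 2023: Feb 28 2023.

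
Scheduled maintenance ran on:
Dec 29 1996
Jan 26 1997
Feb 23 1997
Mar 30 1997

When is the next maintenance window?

Apr 27 1997

Every date is a Sunday; gaps 28, 28, 35 days.
Each is the last Sunday of its month (at least one falls on the 29th or later, ruling out '4th Sunday').
April 1997 ends with Sunday Apr 27 1997.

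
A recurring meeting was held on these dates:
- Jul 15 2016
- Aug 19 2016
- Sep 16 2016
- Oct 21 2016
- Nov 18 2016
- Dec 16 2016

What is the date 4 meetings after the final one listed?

Apr 21 2017

Gaps: 35, 28, 35, 28, 28 days — a mix of 28 and 35. Every date is a Friday.
Each is the 3rd Friday of its month.
3rd Friday of January 2017: Jan 20 2017.
February 2017 — 3rd Friday is Feb 17 2017.
March 2017 — 3rd Friday is Mar 17 2017.
3rd Friday of April 2017: Apr 21 2017.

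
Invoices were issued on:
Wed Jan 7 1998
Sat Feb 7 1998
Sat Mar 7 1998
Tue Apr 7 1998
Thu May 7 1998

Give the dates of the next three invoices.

Sun Jun 7 1998, Tue Jul 7 1998, Fri Aug 7 1998

Gaps: 31, 28, 31, 30 days — not constant. Every event is on the 7th of the month.
Pattern: the 7th of each month.
June 1998: Sun Jun 7 1998.
July 1998: Tue Jul 7 1998.
Next: August 1998 → Fri Aug 7 1998.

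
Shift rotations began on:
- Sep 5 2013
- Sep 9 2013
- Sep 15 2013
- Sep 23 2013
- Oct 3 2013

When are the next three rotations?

Gaps: 4, 6, 8, 10 days — each gap is 2 larger than the previous one.
Next gap: 12 days. Oct 3 2013 + 12 days = Oct 15 2013.
Next gap: 14 days. Oct 15 2013 + 14 days = Oct 29 2013.
Next gap: 16 days. Oct 29 2013 + 16 days = Nov 14 2013.

Oct 15 2013, Oct 29 2013, Nov 14 2013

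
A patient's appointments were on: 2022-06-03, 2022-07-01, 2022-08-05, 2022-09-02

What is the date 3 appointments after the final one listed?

Gaps: 28, 35, 28 days — a mix of 28 and 35. Every date is a Friday.
Each is the 1st Friday of its month.
1st Friday of October 2022: 2022-10-07.
1st Friday of November 2022: 2022-11-04.
1st Friday of December 2022: 2022-12-02.

2022-12-02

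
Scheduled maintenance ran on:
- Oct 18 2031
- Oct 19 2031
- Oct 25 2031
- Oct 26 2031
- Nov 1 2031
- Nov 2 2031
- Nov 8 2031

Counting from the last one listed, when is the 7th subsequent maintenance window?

Nov 30 2031

Every event lands on a Saturday or Sunday (gaps cycle 1, 6, 1, 6, 1, 6).
So the schedule is: every Saturday and Sunday.
The following Sunday is Nov 9 2031.
Next Saturday: Nov 15 2031.
Next Sunday: Nov 16 2031.
Next Saturday: Nov 22 2031.
Next Sunday: Nov 23 2031.
Next Saturday: Nov 29 2031.
The following Sunday is Nov 30 2031.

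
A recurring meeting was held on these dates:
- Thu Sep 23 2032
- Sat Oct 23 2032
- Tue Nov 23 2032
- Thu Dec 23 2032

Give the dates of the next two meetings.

Sun Jan 23 2033, Wed Feb 23 2033

Each date is the 23rd; the gaps (30, 31, 30) track the month lengths.
The rule is the 23rd of each month.
Next: January 2033 → Sun Jan 23 2033.
Next: February 2033 → Wed Feb 23 2033.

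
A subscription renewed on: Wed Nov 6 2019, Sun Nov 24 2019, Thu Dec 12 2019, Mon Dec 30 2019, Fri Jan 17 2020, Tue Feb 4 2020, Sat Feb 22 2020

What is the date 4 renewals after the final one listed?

Mon May 4 2020

Every event comes 18 days after the last (18, 18, 18, 18, 18, 18).
Sat Feb 22 2020 + 18 days = Wed Mar 11 2020.
Wed Mar 11 2020 + 18 days = Sun Mar 29 2020.
Sun Mar 29 2020 + 18 days = Thu Apr 16 2020.
Thu Apr 16 2020 + 18 days = Mon May 4 2020.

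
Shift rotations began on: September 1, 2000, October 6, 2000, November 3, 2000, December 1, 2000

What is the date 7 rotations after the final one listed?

These are Fridays at 28- or 35-day spacing (35, 28, 28).
The pattern: 1st Friday of the month.
1st Friday of January 2001: January 5, 2001.
1st Friday of February 2001: February 2, 2001.
1st Friday of March 2001: March 2, 2001.
April 2001 — 1st Friday is April 6, 2001.
1st Friday of May 2001: May 4, 2001.
June 2001 — 1st Friday is June 1, 2001.
1st Friday of July 2001: July 6, 2001.

July 6, 2001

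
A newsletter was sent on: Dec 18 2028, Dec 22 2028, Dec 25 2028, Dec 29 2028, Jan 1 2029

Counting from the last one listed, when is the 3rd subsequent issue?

Jan 12 2029

The gap pattern 4, 3, 4, 3 repeats every 2 events.
These are the Mondays and Fridays of each week.
Next Friday: Jan 5 2029.
The following Monday is Jan 8 2029.
Next Friday: Jan 12 2029.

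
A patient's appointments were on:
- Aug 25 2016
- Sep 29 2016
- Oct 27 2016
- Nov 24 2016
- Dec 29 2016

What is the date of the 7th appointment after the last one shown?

All Thursdays; the gaps (35, 28, 28, 35) vary with month length.
This is the last Thursday of each month.
January 2017 ends with Thursday Jan 26 2017.
Last Thursday of February 2017: Feb 23 2017.
Last Thursday of March 2017: Mar 30 2017.
Last Thursday of April 2017: Apr 27 2017.
Last Thursday of May 2017: May 25 2017.
June 2017 ends with Thursday Jun 29 2017.
July 2017 ends with Thursday Jul 27 2017.

Jul 27 2017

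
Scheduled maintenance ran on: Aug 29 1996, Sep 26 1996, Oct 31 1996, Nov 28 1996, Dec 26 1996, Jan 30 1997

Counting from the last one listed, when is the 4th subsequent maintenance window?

All Thursdays; the gaps (28, 35, 28, 28, 35) vary with month length.
This is the last Thursday of each month.
Last Thursday of February 1997: Feb 27 1997.
March 1997 ends with Thursday Mar 27 1997.
Last Thursday of April 1997: Apr 24 1997.
May 1997 ends with Thursday May 29 1997.

May 29 1997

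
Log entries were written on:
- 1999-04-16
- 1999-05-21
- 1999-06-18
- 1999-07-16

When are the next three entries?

1999-08-20, 1999-09-17, 1999-10-15

Gaps: 35, 28, 28 days — a mix of 28 and 35. Every date is a Friday.
Each is the 3rd Friday of its month.
August 1999 — 3rd Friday is 1999-08-20.
3rd Friday of September 1999: 1999-09-17.
October 1999 — 3rd Friday is 1999-10-15.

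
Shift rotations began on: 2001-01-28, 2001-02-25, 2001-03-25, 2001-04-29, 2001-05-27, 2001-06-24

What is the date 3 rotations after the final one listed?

2001-09-30

All Sundays; the gaps (28, 28, 35, 28, 28) vary with month length.
This is the last Sunday of each month.
Last Sunday of July 2001: 2001-07-29.
August 2001 ends with Sunday 2001-08-26.
September 2001 ends with Sunday 2001-09-30.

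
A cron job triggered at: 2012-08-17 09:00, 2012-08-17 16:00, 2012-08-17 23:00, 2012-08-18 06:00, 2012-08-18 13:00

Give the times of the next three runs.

2012-08-18 20:00, 2012-08-19 03:00, 2012-08-19 10:00

The interval is a steady 7 hours (7, 7, 7, 7).
2012-08-18 13:00 + 7 h = 2012-08-18 20:00.
2012-08-18 20:00 + 7 h = 2012-08-19 03:00.
2012-08-19 03:00 + 7 h = 2012-08-19 10:00.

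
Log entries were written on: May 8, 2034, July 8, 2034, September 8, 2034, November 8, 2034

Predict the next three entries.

January 8, 2035; March 8, 2035; May 8, 2035

Each date is the 8th; the gaps (61, 62, 61) track the month lengths.
The rule is the 8th of every 2 months.
Next: January 2035 → January 8, 2035.
Next: March 2035 → March 8, 2035.
Next: May 2035 → May 8, 2035.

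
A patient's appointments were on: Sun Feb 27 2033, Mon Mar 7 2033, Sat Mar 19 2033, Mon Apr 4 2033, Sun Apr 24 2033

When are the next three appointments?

Wed May 18 2033, Wed Jun 15 2033, Sun Jul 17 2033

Intervals are 8, 12, 16, 20 days — an arithmetic progression with common difference 4.
Next gap: 24 days. Sun Apr 24 2033 + 24 days = Wed May 18 2033.
Next gap: 28 days. Wed May 18 2033 + 28 days = Wed Jun 15 2033.
Next gap: 32 days. Wed Jun 15 2033 + 32 days = Sun Jul 17 2033.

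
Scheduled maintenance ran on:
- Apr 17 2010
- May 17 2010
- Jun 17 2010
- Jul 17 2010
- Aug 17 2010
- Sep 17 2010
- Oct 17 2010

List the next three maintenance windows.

Each date is the 17th; the gaps (30, 31, 30, 31, 31, 30) track the month lengths.
The rule is the 17th of each month.
November 2010: Nov 17 2010.
Next: December 2010 → Dec 17 2010.
Next: January 2011 → Jan 17 2011.

Nov 17 2010, Dec 17 2010, Jan 17 2011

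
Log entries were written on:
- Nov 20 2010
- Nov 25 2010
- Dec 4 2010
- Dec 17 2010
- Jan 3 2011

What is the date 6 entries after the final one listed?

Intervals are 5, 9, 13, 17 days — an arithmetic progression with common difference 4.
Next gap: 21 days. Jan 3 2011 + 21 days = Jan 24 2011.
Next gap: 25 days. Jan 24 2011 + 25 days = Feb 18 2011.
Next gap: 29 days. Feb 18 2011 + 29 days = Mar 19 2011.
Next gap: 33 days. Mar 19 2011 + 33 days = Apr 21 2011.
Next gap: 37 days. Apr 21 2011 + 37 days = May 28 2011.
Next gap: 41 days. May 28 2011 + 41 days = Jul 8 2011.

Jul 8 2011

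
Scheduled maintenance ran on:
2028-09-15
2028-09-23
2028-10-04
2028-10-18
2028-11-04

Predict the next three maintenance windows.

The spacing grows by 3 each time: 8, 11, 14, 17 days.
Next gap: 20 days. 2028-11-04 + 20 days = 2028-11-24.
Next gap: 23 days. 2028-11-24 + 23 days = 2028-12-17.
Next gap: 26 days. 2028-12-17 + 26 days = 2029-01-12.

2028-11-24, 2028-12-17, 2029-01-12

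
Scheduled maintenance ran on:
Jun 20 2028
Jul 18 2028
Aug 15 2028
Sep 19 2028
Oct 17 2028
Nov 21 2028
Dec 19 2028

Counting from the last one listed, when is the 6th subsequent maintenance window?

All dates are Tuesdays, 28, 28, 35, 28, 35, 28 days apart.
Specifically, the 3rd Tuesday of each month.
3rd Tuesday of January 2029: Jan 16 2029.
3rd Tuesday of February 2029: Feb 20 2029.
3rd Tuesday of March 2029: Mar 20 2029.
April 2029 — 3rd Tuesday is Apr 17 2029.
May 2029 — 3rd Tuesday is May 15 2029.
June 2029 — 3rd Tuesday is Jun 19 2029.

Jun 19 2029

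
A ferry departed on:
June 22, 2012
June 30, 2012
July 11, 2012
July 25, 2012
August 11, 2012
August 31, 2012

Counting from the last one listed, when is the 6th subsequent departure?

Gaps: 8, 11, 14, 17, 20 days — each gap is 3 larger than the previous one.
Next gap: 23 days. August 31, 2012 + 23 days = September 23, 2012.
Next gap: 26 days. September 23, 2012 + 26 days = October 19, 2012.
Next gap: 29 days. October 19, 2012 + 29 days = November 17, 2012.
Next gap: 32 days. November 17, 2012 + 32 days = December 19, 2012.
Next gap: 35 days. December 19, 2012 + 35 days = January 23, 2013.
Next gap: 38 days. January 23, 2013 + 38 days = March 2, 2013.

March 2, 2013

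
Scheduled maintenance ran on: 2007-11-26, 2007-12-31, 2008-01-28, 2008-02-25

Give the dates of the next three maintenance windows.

Every date is a Monday; gaps 35, 28, 28 days.
Each is the last Monday of its month (at least one falls on the 29th or later, ruling out '4th Monday').
March 2008 ends with Monday 2008-03-31.
Last Monday of April 2008: 2008-04-28.
May 2008 ends with Monday 2008-05-26.

2008-03-31, 2008-04-28, 2008-05-26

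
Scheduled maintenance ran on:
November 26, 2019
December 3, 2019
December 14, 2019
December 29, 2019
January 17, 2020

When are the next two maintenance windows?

February 9, 2020; March 7, 2020

The spacing grows by 4 each time: 7, 11, 15, 19 days.
Next gap: 23 days. January 17, 2020 + 23 days = February 9, 2020.
Next gap: 27 days. February 9, 2020 + 27 days = March 7, 2020.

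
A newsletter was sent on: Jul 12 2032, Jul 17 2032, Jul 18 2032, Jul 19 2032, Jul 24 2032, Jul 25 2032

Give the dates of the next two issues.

Jul 26 2032, Jul 31 2032

Every event lands on a Monday or Saturday or Sunday (gaps cycle 5, 1, 1, 5, 1).
So the schedule is: every Monday, Saturday and Sunday.
Next Monday: Jul 26 2032.
Next Saturday: Jul 31 2032.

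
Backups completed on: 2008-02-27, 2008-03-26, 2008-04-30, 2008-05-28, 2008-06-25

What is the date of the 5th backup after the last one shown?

Every date is a Wednesday; gaps 28, 35, 28, 28 days.
Each is the last Wednesday of its month (at least one falls on the 29th or later, ruling out '4th Wednesday').
Last Wednesday of July 2008: 2008-07-30.
August 2008 ends with Wednesday 2008-08-27.
September 2008 ends with Wednesday 2008-09-24.
Last Wednesday of October 2008: 2008-10-29.
November 2008 ends with Wednesday 2008-11-26.

2008-11-26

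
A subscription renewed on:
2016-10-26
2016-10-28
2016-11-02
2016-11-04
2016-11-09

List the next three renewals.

Gaps: 2, 5, 2, 5 days — not constant, but cyclic with period 2.
The events fall on every Wednesday and Friday.
Next Friday: 2016-11-11.
The following Wednesday is 2016-11-16.
Next Friday: 2016-11-18.

2016-11-11, 2016-11-16, 2016-11-18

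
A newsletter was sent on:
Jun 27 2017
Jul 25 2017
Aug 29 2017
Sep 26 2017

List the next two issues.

Oct 31 2017, Nov 28 2017

These are Tuesdays with 28, 35, 28-day gaps.
Each is the final Tuesday of its month — Aug 29 2017 is past the 28th, so '4th Tuesday' doesn't fit.
October 2017 ends with Tuesday Oct 31 2017.
November 2017 ends with Tuesday Nov 28 2017.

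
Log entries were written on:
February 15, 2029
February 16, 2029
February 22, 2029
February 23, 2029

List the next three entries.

March 1, 2029; March 2, 2029; March 8, 2029

Every event lands on a Thursday or Friday (gaps cycle 1, 6, 1).
So the schedule is: every Thursday and Friday.
Next Thursday: March 1, 2029.
Next Friday: March 2, 2029.
The following Thursday is March 8, 2029.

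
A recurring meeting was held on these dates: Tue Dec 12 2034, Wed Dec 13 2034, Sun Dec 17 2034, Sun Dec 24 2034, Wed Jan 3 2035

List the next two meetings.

Tue Jan 16 2035, Thu Feb 1 2035

Gaps: 1, 4, 7, 10 days — each gap is 3 larger than the previous one.
Next gap: 13 days. Wed Jan 3 2035 + 13 days = Tue Jan 16 2035.
Next gap: 16 days. Tue Jan 16 2035 + 16 days = Thu Feb 1 2035.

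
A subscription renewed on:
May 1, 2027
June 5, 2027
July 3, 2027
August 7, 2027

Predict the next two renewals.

All dates are Saturdays, 35, 28, 35 days apart.
Specifically, the 1st Saturday of each month.
1st Saturday of September 2027: September 4, 2027.
October 2027 — 1st Saturday is October 2, 2027.

September 4, 2027; October 2, 2027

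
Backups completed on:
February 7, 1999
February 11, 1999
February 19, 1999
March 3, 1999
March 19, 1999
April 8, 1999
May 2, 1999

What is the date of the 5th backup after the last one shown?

October 29, 1999

Gaps: 4, 8, 12, 16, 20, 24 days — each gap is 4 larger than the previous one.
Next gap: 28 days. May 2, 1999 + 28 days = May 30, 1999.
Next gap: 32 days. May 30, 1999 + 32 days = July 1, 1999.
Next gap: 36 days. July 1, 1999 + 36 days = August 6, 1999.
Next gap: 40 days. August 6, 1999 + 40 days = September 15, 1999.
Next gap: 44 days. September 15, 1999 + 44 days = October 29, 1999.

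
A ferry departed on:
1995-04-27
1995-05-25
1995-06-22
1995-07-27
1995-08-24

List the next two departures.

1995-09-28, 1995-10-26

These are Thursdays at 28- or 35-day spacing (28, 28, 35, 28).
The pattern: 4th Thursday of the month.
4th Thursday of September 1995: 1995-09-28.
October 1995 — 4th Thursday is 1995-10-26.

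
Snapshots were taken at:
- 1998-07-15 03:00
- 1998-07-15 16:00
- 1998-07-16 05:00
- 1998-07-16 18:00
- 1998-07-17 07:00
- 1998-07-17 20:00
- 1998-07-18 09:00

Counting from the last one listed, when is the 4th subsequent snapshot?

Spacing: 13, 13, 13, 13, 13, 13 h — constant 13 h.
1998-07-18 09:00 + 13 h = 1998-07-18 22:00.
1998-07-18 22:00 + 13 h = 1998-07-19 11:00.
1998-07-19 11:00 + 13 h = 1998-07-20 00:00.
1998-07-20 00:00 + 13 h = 1998-07-20 13:00.

1998-07-20 13:00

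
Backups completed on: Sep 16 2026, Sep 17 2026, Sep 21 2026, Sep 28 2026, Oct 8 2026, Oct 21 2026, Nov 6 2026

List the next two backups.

Gaps: 1, 4, 7, 10, 13, 16 days — each gap is 3 larger than the previous one.
Next gap: 19 days. Nov 6 2026 + 19 days = Nov 25 2026.
Next gap: 22 days. Nov 25 2026 + 22 days = Dec 17 2026.

Nov 25 2026, Dec 17 2026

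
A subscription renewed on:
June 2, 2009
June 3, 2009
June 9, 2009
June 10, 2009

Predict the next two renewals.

Gaps: 1, 6, 1 days — not constant, but cyclic with period 2.
The events fall on every Tuesday and Wednesday.
Next Tuesday: June 16, 2009.
The following Wednesday is June 17, 2009.

June 16, 2009; June 17, 2009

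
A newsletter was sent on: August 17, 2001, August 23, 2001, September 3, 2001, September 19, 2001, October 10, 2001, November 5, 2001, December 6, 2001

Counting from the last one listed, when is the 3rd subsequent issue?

April 8, 2002

Gaps: 6, 11, 16, 21, 26, 31 days — each gap is 5 larger than the previous one.
Next gap: 36 days. December 6, 2001 + 36 days = January 11, 2002.
Next gap: 41 days. January 11, 2002 + 41 days = February 21, 2002.
Next gap: 46 days. February 21, 2002 + 46 days = April 8, 2002.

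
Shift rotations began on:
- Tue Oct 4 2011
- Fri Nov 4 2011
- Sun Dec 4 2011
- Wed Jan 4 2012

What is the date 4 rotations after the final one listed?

Gaps: 31, 30, 31 days — not constant. Every event is on the 4th of the month.
Pattern: the 4th of each month.
February 2012: Sat Feb 4 2012.
March 2012: Sun Mar 4 2012.
Next: April 2012 → Wed Apr 4 2012.
May 2012: Fri May 4 2012.

Fri May 4 2012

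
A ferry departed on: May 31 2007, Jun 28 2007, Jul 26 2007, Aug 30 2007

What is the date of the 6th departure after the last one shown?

These are Thursdays with 28, 28, 35-day gaps.
Each is the final Thursday of its month — May 31 2007 is past the 28th, so '4th Thursday' doesn't fit.
Last Thursday of September 2007: Sep 27 2007.
October 2007 ends with Thursday Oct 25 2007.
November 2007 ends with Thursday Nov 29 2007.
Last Thursday of December 2007: Dec 27 2007.
Last Thursday of January 2008: Jan 31 2008.
Last Thursday of February 2008: Feb 28 2008.

Feb 28 2008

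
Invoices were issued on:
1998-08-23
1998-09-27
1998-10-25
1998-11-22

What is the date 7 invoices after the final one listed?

All dates are Sundays, 35, 28, 28 days apart.
Specifically, the 4th Sunday of each month.
4th Sunday of December 1998: 1998-12-27.
January 1999 — 4th Sunday is 1999-01-24.
4th Sunday of February 1999: 1999-02-28.
4th Sunday of March 1999: 1999-03-28.
4th Sunday of April 1999: 1999-04-25.
4th Sunday of May 1999: 1999-05-23.
4th Sunday of June 1999: 1999-06-27.

1999-06-27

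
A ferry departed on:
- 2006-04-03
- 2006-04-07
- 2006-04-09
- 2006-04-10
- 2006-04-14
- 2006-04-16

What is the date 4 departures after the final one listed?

2006-04-24

Gaps: 4, 2, 1, 4, 2 days — not constant, but cyclic with period 3.
The events fall on every Monday, Friday and Sunday.
Next Monday: 2006-04-17.
Next Friday: 2006-04-21.
The following Sunday is 2006-04-23.
Next Monday: 2006-04-24.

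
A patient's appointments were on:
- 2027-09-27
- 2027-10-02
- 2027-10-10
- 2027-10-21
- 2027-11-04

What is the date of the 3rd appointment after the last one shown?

2028-01-03

The spacing grows by 3 each time: 5, 8, 11, 14 days.
Next gap: 17 days. 2027-11-04 + 17 days = 2027-11-21.
Next gap: 20 days. 2027-11-21 + 20 days = 2027-12-11.
Next gap: 23 days. 2027-12-11 + 23 days = 2028-01-03.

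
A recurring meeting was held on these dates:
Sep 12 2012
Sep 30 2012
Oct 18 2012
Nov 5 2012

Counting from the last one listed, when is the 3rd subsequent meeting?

Every event comes 18 days after the last (18, 18, 18).
Nov 5 2012 + 18 days = Nov 23 2012.
Nov 23 2012 + 18 days = Dec 11 2012.
Dec 11 2012 + 18 days = Dec 29 2012.

Dec 29 2012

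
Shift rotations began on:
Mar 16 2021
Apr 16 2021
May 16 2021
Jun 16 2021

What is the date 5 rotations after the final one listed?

Gaps: 31, 30, 31 days — not constant. Every event is on the 16th of the month.
Pattern: the 16th of each month.
Next: July 2021 → Jul 16 2021.
Next: August 2021 → Aug 16 2021.
Next: September 2021 → Sep 16 2021.
October 2021: Oct 16 2021.
Next: November 2021 → Nov 16 2021.

Nov 16 2021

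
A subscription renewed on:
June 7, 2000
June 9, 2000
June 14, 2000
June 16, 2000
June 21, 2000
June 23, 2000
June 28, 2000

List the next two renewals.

June 30, 2000; July 5, 2000

Every event lands on a Wednesday or Friday (gaps cycle 2, 5, 2, 5, 2, 5).
So the schedule is: every Wednesday and Friday.
The following Friday is June 30, 2000.
The following Wednesday is July 5, 2000.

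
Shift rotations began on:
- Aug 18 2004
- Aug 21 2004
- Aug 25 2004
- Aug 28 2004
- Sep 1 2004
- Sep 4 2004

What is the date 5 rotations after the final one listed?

Sep 22 2004

The gap pattern 3, 4, 3, 4, 3 repeats every 2 events.
These are the Wednesdays and Saturdays of each week.
The following Wednesday is Sep 8 2004.
Next Saturday: Sep 11 2004.
Next Wednesday: Sep 15 2004.
The following Saturday is Sep 18 2004.
Next Wednesday: Sep 22 2004.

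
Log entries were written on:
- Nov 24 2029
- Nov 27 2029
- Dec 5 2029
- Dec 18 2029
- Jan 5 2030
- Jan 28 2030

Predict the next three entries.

The spacing grows by 5 each time: 3, 8, 13, 18, 23 days.
Next gap: 28 days. Jan 28 2030 + 28 days = Feb 25 2030.
Next gap: 33 days. Feb 25 2030 + 33 days = Mar 30 2030.
Next gap: 38 days. Mar 30 2030 + 38 days = May 7 2030.

Feb 25 2030, Mar 30 2030, May 7 2030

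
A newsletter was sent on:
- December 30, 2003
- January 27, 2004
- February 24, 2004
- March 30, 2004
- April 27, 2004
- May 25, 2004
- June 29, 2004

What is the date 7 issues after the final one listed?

Every date is a Tuesday; gaps 28, 28, 35, 28, 28, 35 days.
Each is the last Tuesday of its month (at least one falls on the 29th or later, ruling out '4th Tuesday').
July 2004 ends with Tuesday July 27, 2004.
Last Tuesday of August 2004: August 31, 2004.
Last Tuesday of September 2004: September 28, 2004.
Last Tuesday of October 2004: October 26, 2004.
Last Tuesday of November 2004: November 30, 2004.
December 2004 ends with Tuesday December 28, 2004.
January 2005 ends with Tuesday January 25, 2005.

January 25, 2005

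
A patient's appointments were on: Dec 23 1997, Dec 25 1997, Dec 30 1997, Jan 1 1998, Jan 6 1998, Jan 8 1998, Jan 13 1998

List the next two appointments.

Every event lands on a Tuesday or Thursday (gaps cycle 2, 5, 2, 5, 2, 5).
So the schedule is: every Tuesday and Thursday.
The following Thursday is Jan 15 1998.
Next Tuesday: Jan 20 1998.

Jan 15 1998, Jan 20 1998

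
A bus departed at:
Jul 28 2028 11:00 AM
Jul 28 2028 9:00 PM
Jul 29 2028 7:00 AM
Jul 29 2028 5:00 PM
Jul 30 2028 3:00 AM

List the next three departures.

Jul 30 2028 1:00 PM, Jul 30 2028 11:00 PM, Jul 31 2028 9:00 AM

The interval is a steady 10 hours (10, 10, 10, 10).
Jul 30 2028 3:00 AM + 10 h = Jul 30 2028 1:00 PM.
Jul 30 2028 1:00 PM + 10 h = Jul 30 2028 11:00 PM.
Jul 30 2028 11:00 PM + 10 h = Jul 31 2028 9:00 AM.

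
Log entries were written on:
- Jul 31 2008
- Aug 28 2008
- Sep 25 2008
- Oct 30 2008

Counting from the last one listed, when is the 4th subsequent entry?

These are Thursdays with 28, 28, 35-day gaps.
Each is the final Thursday of its month — Jul 31 2008 is past the 28th, so '4th Thursday' doesn't fit.
November 2008 ends with Thursday Nov 27 2008.
December 2008 ends with Thursday Dec 25 2008.
Last Thursday of January 2009: Jan 29 2009.
Last Thursday of February 2009: Feb 26 2009.

Feb 26 2009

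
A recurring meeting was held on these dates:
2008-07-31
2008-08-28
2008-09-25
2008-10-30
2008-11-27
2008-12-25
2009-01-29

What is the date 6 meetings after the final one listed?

2009-07-30

Every date is a Thursday; gaps 28, 28, 35, 28, 28, 35 days.
Each is the last Thursday of its month (at least one falls on the 29th or later, ruling out '4th Thursday').
Last Thursday of February 2009: 2009-02-26.
March 2009 ends with Thursday 2009-03-26.
Last Thursday of April 2009: 2009-04-30.
Last Thursday of May 2009: 2009-05-28.
Last Thursday of June 2009: 2009-06-25.
July 2009 ends with Thursday 2009-07-30.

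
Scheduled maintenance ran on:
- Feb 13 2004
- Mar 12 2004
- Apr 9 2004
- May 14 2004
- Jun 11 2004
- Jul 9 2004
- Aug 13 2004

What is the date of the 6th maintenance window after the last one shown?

Feb 11 2005

Gaps: 28, 28, 35, 28, 28, 35 days — a mix of 28 and 35. Every date is a Friday.
Each is the 2nd Friday of its month.
September 2004 — 2nd Friday is Sep 10 2004.
October 2004 — 2nd Friday is Oct 8 2004.
2nd Friday of November 2004: Nov 12 2004.
December 2004 — 2nd Friday is Dec 10 2004.
2nd Friday of January 2005: Jan 14 2005.
February 2005 — 2nd Friday is Feb 11 2005.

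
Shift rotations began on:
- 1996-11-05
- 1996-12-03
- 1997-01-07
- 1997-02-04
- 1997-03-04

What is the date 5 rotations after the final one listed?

1997-08-05

Gaps: 28, 35, 28, 28 days — a mix of 28 and 35. Every date is a Tuesday.
Each is the 1st Tuesday of its month.
1st Tuesday of April 1997: 1997-04-01.
May 1997 — 1st Tuesday is 1997-05-06.
1st Tuesday of June 1997: 1997-06-03.
July 1997 — 1st Tuesday is 1997-07-01.
1st Tuesday of August 1997: 1997-08-05.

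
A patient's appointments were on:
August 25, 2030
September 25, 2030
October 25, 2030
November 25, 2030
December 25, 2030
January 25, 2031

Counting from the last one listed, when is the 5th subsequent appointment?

Each date is the 25th; the gaps (31, 30, 31, 30, 31) track the month lengths.
The rule is the 25th of each month.
February 2031: February 25, 2031.
March 2031: March 25, 2031.
April 2031: April 25, 2031.
Next: May 2031 → May 25, 2031.
Next: June 2031 → June 25, 2031.

June 25, 2031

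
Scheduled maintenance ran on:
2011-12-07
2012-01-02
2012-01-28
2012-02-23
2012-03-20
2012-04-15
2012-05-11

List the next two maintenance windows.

Every event comes 26 days after the last (26, 26, 26, 26, 26, 26).
2012-05-11 + 26 days = 2012-06-06.
2012-06-06 + 26 days = 2012-07-02.

2012-06-06, 2012-07-02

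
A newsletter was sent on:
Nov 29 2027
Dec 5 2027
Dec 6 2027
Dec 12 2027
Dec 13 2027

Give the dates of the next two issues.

The gap pattern 6, 1, 6, 1 repeats every 2 events.
These are the Mondays and Sundays of each week.
Next Sunday: Dec 19 2027.
The following Monday is Dec 20 2027.

Dec 19 2027, Dec 20 2027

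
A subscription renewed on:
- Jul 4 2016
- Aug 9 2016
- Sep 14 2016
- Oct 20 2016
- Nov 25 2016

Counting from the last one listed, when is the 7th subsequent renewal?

Every event comes 36 days after the last (36, 36, 36, 36).
Nov 25 2016 + 36 days = Dec 31 2016.
Dec 31 2016 + 36 days = Feb 5 2017.
Feb 5 2017 + 36 days = Mar 13 2017.
Mar 13 2017 + 36 days = Apr 18 2017.
Apr 18 2017 + 36 days = May 24 2017.
May 24 2017 + 36 days = Jun 29 2017.
Jun 29 2017 + 36 days = Aug 4 2017.

Aug 4 2017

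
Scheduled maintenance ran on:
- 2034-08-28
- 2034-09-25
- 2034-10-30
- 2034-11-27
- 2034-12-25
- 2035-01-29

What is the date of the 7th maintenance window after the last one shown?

These are Mondays with 28, 35, 28, 28, 35-day gaps.
Each is the final Monday of its month — 2034-10-30 is past the 28th, so '4th Monday' doesn't fit.
Last Monday of February 2035: 2035-02-26.
Last Monday of March 2035: 2035-03-26.
Last Monday of April 2035: 2035-04-30.
May 2035 ends with Monday 2035-05-28.
Last Monday of June 2035: 2035-06-25.
Last Monday of July 2035: 2035-07-30.
August 2035 ends with Monday 2035-08-27.

2035-08-27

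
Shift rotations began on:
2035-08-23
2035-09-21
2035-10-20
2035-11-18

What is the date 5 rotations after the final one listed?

Gaps between consecutive events: 29, 29, 29 days — a constant 29-day interval.
2035-11-18 + 29 days = 2035-12-17.
2035-12-17 + 29 days = 2036-01-15.
2036-01-15 + 29 days = 2036-02-13.
2036-02-13 + 29 days = 2036-03-13.
2036-03-13 + 29 days = 2036-04-11.

2036-04-11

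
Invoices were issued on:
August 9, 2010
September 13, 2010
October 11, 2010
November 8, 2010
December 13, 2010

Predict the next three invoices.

January 10, 2011; February 14, 2011; March 14, 2011

All dates are Mondays, 35, 28, 28, 35 days apart.
Specifically, the 2nd Monday of each month.
2nd Monday of January 2011: January 10, 2011.
February 2011 — 2nd Monday is February 14, 2011.
2nd Monday of March 2011: March 14, 2011.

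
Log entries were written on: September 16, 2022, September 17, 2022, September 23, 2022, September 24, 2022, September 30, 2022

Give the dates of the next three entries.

October 1, 2022; October 7, 2022; October 8, 2022

The gap pattern 1, 6, 1, 6 repeats every 2 events.
These are the Fridays and Saturdays of each week.
The following Saturday is October 1, 2022.
Next Friday: October 7, 2022.
The following Saturday is October 8, 2022.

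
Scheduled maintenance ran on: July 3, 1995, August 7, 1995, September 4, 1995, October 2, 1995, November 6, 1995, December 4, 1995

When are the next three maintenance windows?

Gaps: 35, 28, 28, 35, 28 days — a mix of 28 and 35. Every date is a Monday.
Each is the 1st Monday of its month.
1st Monday of January 1996: January 1, 1996.
1st Monday of February 1996: February 5, 1996.
March 1996 — 1st Monday is March 4, 1996.

January 1, 1996; February 5, 1996; March 4, 1996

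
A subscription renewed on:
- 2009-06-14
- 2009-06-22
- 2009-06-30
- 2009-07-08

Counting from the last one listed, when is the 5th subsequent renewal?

2009-08-17

Every event comes 8 days after the last (8, 8, 8).
2009-07-08 + 8 days = 2009-07-16.
2009-07-16 + 8 days = 2009-07-24.
2009-07-24 + 8 days = 2009-08-01.
2009-08-01 + 8 days = 2009-08-09.
2009-08-09 + 8 days = 2009-08-17.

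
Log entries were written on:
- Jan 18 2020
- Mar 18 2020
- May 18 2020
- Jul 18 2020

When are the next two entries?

Gaps: 60, 61, 61 days — not constant. Every event is on the 18th of the month.
Pattern: the 18th of every 2 months.
Next: September 2020 → Sep 18 2020.
Next: November 2020 → Nov 18 2020.

Sep 18 2020, Nov 18 2020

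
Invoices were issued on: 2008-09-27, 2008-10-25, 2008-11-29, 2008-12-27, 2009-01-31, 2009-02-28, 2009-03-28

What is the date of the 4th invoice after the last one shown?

2009-07-25

These are Saturdays with 28, 35, 28, 35, 28, 28-day gaps.
Each is the final Saturday of its month — 2008-11-29 is past the 28th, so '4th Saturday' doesn't fit.
Last Saturday of April 2009: 2009-04-25.
Last Saturday of May 2009: 2009-05-30.
June 2009 ends with Saturday 2009-06-27.
Last Saturday of July 2009: 2009-07-25.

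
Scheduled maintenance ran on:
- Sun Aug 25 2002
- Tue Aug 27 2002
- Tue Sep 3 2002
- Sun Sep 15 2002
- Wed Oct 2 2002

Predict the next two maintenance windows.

Thu Oct 24 2002, Wed Nov 20 2002

Gaps: 2, 7, 12, 17 days — each gap is 5 larger than the previous one.
Next gap: 22 days. Wed Oct 2 2002 + 22 days = Thu Oct 24 2002.
Next gap: 27 days. Thu Oct 24 2002 + 27 days = Wed Nov 20 2002.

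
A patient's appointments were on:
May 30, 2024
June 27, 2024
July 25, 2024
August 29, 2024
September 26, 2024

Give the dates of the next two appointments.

October 31, 2024; November 28, 2024

Every date is a Thursday; gaps 28, 28, 35, 28 days.
Each is the last Thursday of its month (at least one falls on the 29th or later, ruling out '4th Thursday').
Last Thursday of October 2024: October 31, 2024.
November 2024 ends with Thursday November 28, 2024.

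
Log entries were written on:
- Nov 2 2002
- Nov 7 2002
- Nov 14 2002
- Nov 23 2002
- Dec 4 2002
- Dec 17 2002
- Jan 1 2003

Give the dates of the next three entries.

The spacing grows by 2 each time: 5, 7, 9, 11, 13, 15 days.
Next gap: 17 days. Jan 1 2003 + 17 days = Jan 18 2003.
Next gap: 19 days. Jan 18 2003 + 19 days = Feb 6 2003.
Next gap: 21 days. Feb 6 2003 + 21 days = Feb 27 2003.

Jan 18 2003, Feb 6 2003, Feb 27 2003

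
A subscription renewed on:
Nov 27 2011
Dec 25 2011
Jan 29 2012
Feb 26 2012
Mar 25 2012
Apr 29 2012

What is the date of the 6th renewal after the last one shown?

Oct 28 2012

These are Sundays with 28, 35, 28, 28, 35-day gaps.
Each is the final Sunday of its month — Jan 29 2012 is past the 28th, so '4th Sunday' doesn't fit.
May 2012 ends with Sunday May 27 2012.
Last Sunday of June 2012: Jun 24 2012.
July 2012 ends with Sunday Jul 29 2012.
August 2012 ends with Sunday Aug 26 2012.
September 2012 ends with Sunday Sep 30 2012.
October 2012 ends with Sunday Oct 28 2012.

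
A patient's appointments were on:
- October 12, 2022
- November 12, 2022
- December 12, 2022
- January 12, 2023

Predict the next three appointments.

February 12, 2023; March 12, 2023; April 12, 2023

The day-of-month is always 12 (31, 30, 31 days between events).
So this recurs on the 12th of each month.
Next: February 2023 → February 12, 2023.
March 2023: March 12, 2023.
Next: April 2023 → April 12, 2023.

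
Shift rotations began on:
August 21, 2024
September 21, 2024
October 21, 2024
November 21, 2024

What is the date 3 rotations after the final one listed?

Each date is the 21st; the gaps (31, 30, 31) track the month lengths.
The rule is the 21st of each month.
December 2024: December 21, 2024.
January 2025: January 21, 2025.
Next: February 2025 → February 21, 2025.

February 21, 2025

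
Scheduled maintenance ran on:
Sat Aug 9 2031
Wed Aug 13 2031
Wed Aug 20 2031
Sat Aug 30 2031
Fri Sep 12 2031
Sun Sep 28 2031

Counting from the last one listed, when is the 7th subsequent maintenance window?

Sun Apr 11 2032

The spacing grows by 3 each time: 4, 7, 10, 13, 16 days.
Next gap: 19 days. Sun Sep 28 2031 + 19 days = Fri Oct 17 2031.
Next gap: 22 days. Fri Oct 17 2031 + 22 days = Sat Nov 8 2031.
Next gap: 25 days. Sat Nov 8 2031 + 25 days = Wed Dec 3 2031.
Next gap: 28 days. Wed Dec 3 2031 + 28 days = Wed Dec 31 2031.
Next gap: 31 days. Wed Dec 31 2031 + 31 days = Sat Jan 31 2032.
Next gap: 34 days. Sat Jan 31 2032 + 34 days = Fri Mar 5 2032.
Next gap: 37 days. Fri Mar 5 2032 + 37 days = Sun Apr 11 2032.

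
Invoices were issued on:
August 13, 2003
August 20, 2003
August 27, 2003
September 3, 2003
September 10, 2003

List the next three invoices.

September 17, 2003; September 24, 2003; October 1, 2003

Gaps between consecutive events: 7, 7, 7, 7 days — a constant 7-day interval.
September 10, 2003 + 7 days = September 17, 2003.
September 17, 2003 + 7 days = September 24, 2003.
September 24, 2003 + 7 days = October 1, 2003.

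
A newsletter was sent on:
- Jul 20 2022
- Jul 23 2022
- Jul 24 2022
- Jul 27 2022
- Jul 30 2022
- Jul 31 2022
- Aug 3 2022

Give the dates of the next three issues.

Every event lands on a Wednesday or Saturday or Sunday (gaps cycle 3, 1, 3, 3, 1, 3).
So the schedule is: every Wednesday, Saturday and Sunday.
Next Saturday: Aug 6 2022.
Next Sunday: Aug 7 2022.
Next Wednesday: Aug 10 2022.

Aug 6 2022, Aug 7 2022, Aug 10 2022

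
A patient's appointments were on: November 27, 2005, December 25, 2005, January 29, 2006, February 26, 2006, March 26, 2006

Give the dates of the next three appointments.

All Sundays; the gaps (28, 35, 28, 28) vary with month length.
This is the last Sunday of each month.
April 2006 ends with Sunday April 30, 2006.
May 2006 ends with Sunday May 28, 2006.
Last Sunday of June 2006: June 25, 2006.

April 30, 2006; May 28, 2006; June 25, 2006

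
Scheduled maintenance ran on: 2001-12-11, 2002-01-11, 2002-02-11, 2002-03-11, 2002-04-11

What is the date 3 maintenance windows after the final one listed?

The day-of-month is always 11 (31, 31, 28, 31 days between events).
So this recurs on the 11th of each month.
Next: May 2002 → 2002-05-11.
Next: June 2002 → 2002-06-11.
July 2002: 2002-07-11.

2002-07-11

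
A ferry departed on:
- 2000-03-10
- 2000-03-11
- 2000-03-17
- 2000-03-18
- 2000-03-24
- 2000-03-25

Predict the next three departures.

2000-03-31, 2000-04-01, 2000-04-07

The gap pattern 1, 6, 1, 6, 1 repeats every 2 events.
These are the Fridays and Saturdays of each week.
Next Friday: 2000-03-31.
The following Saturday is 2000-04-01.
Next Friday: 2000-04-07.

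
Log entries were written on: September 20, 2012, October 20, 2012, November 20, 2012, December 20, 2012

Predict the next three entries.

January 20, 2013; February 20, 2013; March 20, 2013

The day-of-month is always 20 (30, 31, 30 days between events).
So this recurs on the 20th of each month.
January 2013: January 20, 2013.
Next: February 2013 → February 20, 2013.
Next: March 2013 → March 20, 2013.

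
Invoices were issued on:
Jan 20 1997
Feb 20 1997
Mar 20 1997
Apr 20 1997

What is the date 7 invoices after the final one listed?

Gaps: 31, 28, 31 days — not constant. Every event is on the 20th of the month.
Pattern: the 20th of each month.
May 1997: May 20 1997.
June 1997: Jun 20 1997.
July 1997: Jul 20 1997.
Next: August 1997 → Aug 20 1997.
September 1997: Sep 20 1997.
Next: October 1997 → Oct 20 1997.
November 1997: Nov 20 1997.

Nov 20 1997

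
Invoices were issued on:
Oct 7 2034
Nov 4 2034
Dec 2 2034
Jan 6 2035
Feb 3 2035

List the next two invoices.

All dates are Saturdays, 28, 28, 35, 28 days apart.
Specifically, the 1st Saturday of each month.
March 2035 — 1st Saturday is Mar 3 2035.
1st Saturday of April 2035: Apr 7 2035.

Mar 3 2035, Apr 7 2035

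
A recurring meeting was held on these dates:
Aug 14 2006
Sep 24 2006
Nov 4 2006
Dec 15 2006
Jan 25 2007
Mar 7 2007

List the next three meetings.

Every event comes 41 days after the last (41, 41, 41, 41, 41).
Mar 7 2007 + 41 days = Apr 17 2007.
Apr 17 2007 + 41 days = May 28 2007.
May 28 2007 + 41 days = Jul 8 2007.

Apr 17 2007, May 28 2007, Jul 8 2007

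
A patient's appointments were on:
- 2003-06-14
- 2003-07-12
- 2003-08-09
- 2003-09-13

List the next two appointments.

Gaps: 28, 28, 35 days — a mix of 28 and 35. Every date is a Saturday.
Each is the 2nd Saturday of its month.
2nd Saturday of October 2003: 2003-10-11.
November 2003 — 2nd Saturday is 2003-11-08.

2003-10-11, 2003-11-08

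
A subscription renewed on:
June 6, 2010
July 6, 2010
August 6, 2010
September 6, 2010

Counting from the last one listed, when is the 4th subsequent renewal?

January 6, 2011

Each date is the 6th; the gaps (30, 31, 31) track the month lengths.
The rule is the 6th of each month.
Next: October 2010 → October 6, 2010.
November 2010: November 6, 2010.
December 2010: December 6, 2010.
Next: January 2011 → January 6, 2011.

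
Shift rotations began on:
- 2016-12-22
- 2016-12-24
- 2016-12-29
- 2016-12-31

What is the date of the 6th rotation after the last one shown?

2017-01-21

Every event lands on a Thursday or Saturday (gaps cycle 2, 5, 2).
So the schedule is: every Thursday and Saturday.
Next Thursday: 2017-01-05.
The following Saturday is 2017-01-07.
Next Thursday: 2017-01-12.
Next Saturday: 2017-01-14.
The following Thursday is 2017-01-19.
The following Saturday is 2017-01-21.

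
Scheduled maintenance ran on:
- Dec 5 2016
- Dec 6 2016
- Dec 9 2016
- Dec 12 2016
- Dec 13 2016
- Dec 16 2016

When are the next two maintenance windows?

Dec 19 2016, Dec 20 2016

The gap pattern 1, 3, 3, 1, 3 repeats every 3 events.
These are the Mondays, Tuesdays and Fridays of each week.
Next Monday: Dec 19 2016.
The following Tuesday is Dec 20 2016.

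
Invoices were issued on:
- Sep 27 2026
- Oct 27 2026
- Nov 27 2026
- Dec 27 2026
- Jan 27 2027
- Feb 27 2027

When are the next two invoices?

Mar 27 2027, Apr 27 2027

The day-of-month is always 27 (30, 31, 30, 31, 31 days between events).
So this recurs on the 27th of each month.
March 2027: Mar 27 2027.
Next: April 2027 → Apr 27 2027.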